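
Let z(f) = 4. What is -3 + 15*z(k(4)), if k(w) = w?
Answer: 57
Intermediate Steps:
-3 + 15*z(k(4)) = -3 + 15*4 = -3 + 60 = 57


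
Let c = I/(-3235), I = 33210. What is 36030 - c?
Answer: 23318052/647 ≈ 36040.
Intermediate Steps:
c = -6642/647 (c = 33210/(-3235) = 33210*(-1/3235) = -6642/647 ≈ -10.266)
36030 - c = 36030 - 1*(-6642/647) = 36030 + 6642/647 = 23318052/647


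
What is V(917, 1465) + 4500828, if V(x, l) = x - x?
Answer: 4500828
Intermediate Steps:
V(x, l) = 0
V(917, 1465) + 4500828 = 0 + 4500828 = 4500828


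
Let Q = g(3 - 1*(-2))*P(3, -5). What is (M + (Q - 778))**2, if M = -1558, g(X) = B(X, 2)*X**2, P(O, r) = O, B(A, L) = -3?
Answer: 6558721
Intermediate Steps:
g(X) = -3*X**2
Q = -225 (Q = -3*(3 - 1*(-2))**2*3 = -3*(3 + 2)**2*3 = -3*5**2*3 = -3*25*3 = -75*3 = -225)
(M + (Q - 778))**2 = (-1558 + (-225 - 778))**2 = (-1558 - 1003)**2 = (-2561)**2 = 6558721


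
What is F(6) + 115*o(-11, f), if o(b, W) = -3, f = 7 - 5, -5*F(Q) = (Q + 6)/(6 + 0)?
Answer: -1727/5 ≈ -345.40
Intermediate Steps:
F(Q) = -⅕ - Q/30 (F(Q) = -(Q + 6)/(5*(6 + 0)) = -(6 + Q)/(5*6) = -(1 + Q/6)/5 = -⅕ - Q/30)
f = 2
F(6) + 115*o(-11, f) = (-⅕ - 1/30*6) + 115*(-3) = (-⅕ - ⅕) - 345 = -⅖ - 345 = -1727/5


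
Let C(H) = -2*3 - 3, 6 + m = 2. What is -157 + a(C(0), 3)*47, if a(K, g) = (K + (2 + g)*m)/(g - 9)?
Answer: 421/6 ≈ 70.167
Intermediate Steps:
m = -4 (m = -6 + 2 = -4)
C(H) = -9 (C(H) = -6 - 3 = -9)
a(K, g) = (-8 + K - 4*g)/(-9 + g) (a(K, g) = (K + (2 + g)*(-4))/(g - 9) = (K + (-8 - 4*g))/(-9 + g) = (-8 + K - 4*g)/(-9 + g))
-157 + a(C(0), 3)*47 = -157 + ((-8 - 9 - 4*3)/(-9 + 3))*47 = -157 + ((-8 - 9 - 12)/(-6))*47 = -157 - ⅙*(-29)*47 = -157 + (29/6)*47 = -157 + 1363/6 = 421/6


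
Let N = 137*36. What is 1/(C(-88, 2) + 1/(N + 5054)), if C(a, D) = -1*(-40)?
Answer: 9986/399441 ≈ 0.025000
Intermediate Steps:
N = 4932
C(a, D) = 40
1/(C(-88, 2) + 1/(N + 5054)) = 1/(40 + 1/(4932 + 5054)) = 1/(40 + 1/9986) = 1/(399441/9986) = 9986/399441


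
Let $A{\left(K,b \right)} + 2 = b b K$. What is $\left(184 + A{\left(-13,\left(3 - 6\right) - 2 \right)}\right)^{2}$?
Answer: $20449$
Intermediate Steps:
$A{\left(K,b \right)} = -2 + K b^{2}$ ($A{\left(K,b \right)} = -2 + b b K = -2 + b^{2} K = -2 + K b^{2}$)
$\left(184 + A{\left(-13,\left(3 - 6\right) - 2 \right)}\right)^{2} = \left(184 - \left(2 + 13 \left(\left(3 - 6\right) - 2\right)^{2}\right)\right)^{2} = \left(184 - \left(2 + 13 \left(-3 - 2\right)^{2}\right)\right)^{2} = \left(184 - \left(2 + 13 \left(-5\right)^{2}\right)\right)^{2} = \left(184 - 327\right)^{2} = \left(-143\right)^{2} = 20449$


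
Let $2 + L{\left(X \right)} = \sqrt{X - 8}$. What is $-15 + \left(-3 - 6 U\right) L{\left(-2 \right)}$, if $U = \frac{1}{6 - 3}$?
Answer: $-5 - 5 i \sqrt{10} \approx -5.0 - 15.811 i$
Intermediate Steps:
$U = \frac{1}{3} \approx 0.33333$
$L{\left(X \right)} = -2 + \sqrt{-8 + X}$ ($L{\left(X \right)} = -2 + \sqrt{X - 8} = -2 + \sqrt{-8 + X}$)
$-15 + \left(-3 - 6 U\right) L{\left(-2 \right)} = -15 + \left(-3 - 2\right) \left(-2 + \sqrt{-8 - 2}\right) = -15 + \left(-3 - 2\right) \left(-2 + \sqrt{-10}\right) = -15 - 5 \left(-2 + i \sqrt{10}\right) = -15 + \left(10 - 5 i \sqrt{10}\right) = -5 - 5 i \sqrt{10}$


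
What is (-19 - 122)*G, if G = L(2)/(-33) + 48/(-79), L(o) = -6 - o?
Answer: 44744/869 ≈ 51.489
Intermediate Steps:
G = -952/2607 (G = (-6 - 1*2)/(-33) + 48/(-79) = (-6 - 2)*(-1/33) + 48*(-1/79) = -8*(-1/33) - 48/79 = 8/33 - 48/79 = -952/2607 ≈ -0.36517)
(-19 - 122)*G = (-19 - 122)*(-952/2607) = -141*(-952/2607) = 44744/869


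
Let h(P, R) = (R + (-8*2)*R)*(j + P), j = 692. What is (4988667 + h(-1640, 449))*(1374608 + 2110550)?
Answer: 39638259799626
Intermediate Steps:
h(P, R) = -15*R*(692 + P) (h(P, R) = (R + (-8*2)*R)*(692 + P) = (R - 16*R)*(692 + P) = (-15*R)*(692 + P) = -15*R*(692 + P))
(4988667 + h(-1640, 449))*(1374608 + 2110550) = (4988667 - 15*449*(692 - 1640))*(1374608 + 2110550) = (4988667 - 15*449*(-948))*3485158 = (4988667 + 6384780)*3485158 = 11373447*3485158 = 39638259799626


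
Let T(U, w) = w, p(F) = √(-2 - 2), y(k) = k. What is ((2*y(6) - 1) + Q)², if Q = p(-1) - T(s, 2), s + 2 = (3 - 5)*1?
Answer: 77 + 36*I ≈ 77.0 + 36.0*I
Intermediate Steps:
s = -4 (s = -2 + (3 - 5)*1 = -2 - 2*1 = -2 - 2 = -4)
p(F) = 2*I (p(F) = √(-4) = 2*I)
Q = -2 + 2*I (Q = 2*I - 1*2 = 2*I - 2 = -2 + 2*I ≈ -2.0 + 2.0*I)
((2*y(6) - 1) + Q)² = ((2*6 - 1) + (-2 + 2*I))² = ((12 - 1) + (-2 + 2*I))² = (11 + (-2 + 2*I))² = (9 + 2*I)²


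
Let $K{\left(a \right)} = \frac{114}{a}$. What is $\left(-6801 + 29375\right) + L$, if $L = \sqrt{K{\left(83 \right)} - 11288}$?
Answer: $22574 + \frac{i \sqrt{77753570}}{83} \approx 22574.0 + 106.24 i$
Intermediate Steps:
$L = \frac{i \sqrt{77753570}}{83}$ ($L = \sqrt{\frac{114}{83} - 11288} = \sqrt{- \frac{936790}{83}} = \frac{i \sqrt{77753570}}{83} \approx 106.24 i$)
$\left(-6801 + 29375\right) + L = \left(-6801 + 29375\right) + \frac{i \sqrt{77753570}}{83} = 22574 + \frac{i \sqrt{77753570}}{83}$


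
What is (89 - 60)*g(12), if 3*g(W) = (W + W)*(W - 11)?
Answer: 232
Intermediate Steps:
g(W) = 2*W*(-11 + W)/3 (g(W) = ((W + W)*(W - 11))/3 = ((2*W)*(-11 + W))/3 = (2*W*(-11 + W))/3 = 2*W*(-11 + W)/3)
(89 - 60)*g(12) = (89 - 60)*((⅔)*12*(-11 + 12)) = 29*((⅔)*12*1) = 29*8 = 232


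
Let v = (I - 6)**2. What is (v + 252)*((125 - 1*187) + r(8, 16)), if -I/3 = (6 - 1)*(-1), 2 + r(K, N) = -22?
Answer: -28638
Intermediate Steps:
r(K, N) = -24 (r(K, N) = -2 - 22 = -24)
I = 15 (I = -3*(6 - 1)*(-1) = -15*(-1) = -3*(-5) = 15)
v = 81 (v = (15 - 6)**2 = 9**2 = 81)
(v + 252)*((125 - 1*187) + r(8, 16)) = (81 + 252)*((125 - 1*187) - 24) = 333*((125 - 187) - 24) = 333*(-62 - 24) = 333*(-86) = -28638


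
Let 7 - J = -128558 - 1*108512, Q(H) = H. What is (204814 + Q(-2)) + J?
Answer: 441889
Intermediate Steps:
J = 237077 (J = 7 - (-128558 - 1*108512) = 7 - (-128558 - 108512) = 7 - 1*(-237070) = 7 + 237070 = 237077)
(204814 + Q(-2)) + J = (204814 - 2) + 237077 = 204812 + 237077 = 441889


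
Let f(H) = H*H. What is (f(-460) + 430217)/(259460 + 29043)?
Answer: 641817/288503 ≈ 2.2246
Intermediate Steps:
f(H) = H²
(f(-460) + 430217)/(259460 + 29043) = ((-460)² + 430217)/(259460 + 29043) = (211600 + 430217)/288503 = 641817*(1/288503) = 641817/288503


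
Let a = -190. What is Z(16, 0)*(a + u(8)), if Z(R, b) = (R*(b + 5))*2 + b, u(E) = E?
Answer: -29120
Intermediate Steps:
Z(R, b) = b + 2*R*(5 + b) (Z(R, b) = (R*(5 + b))*2 + b = 2*R*(5 + b) + b = b + 2*R*(5 + b))
Z(16, 0)*(a + u(8)) = (0 + 10*16 + 2*16*0)*(-190 + 8) = (0 + 160 + 0)*(-182) = 160*(-182) = -29120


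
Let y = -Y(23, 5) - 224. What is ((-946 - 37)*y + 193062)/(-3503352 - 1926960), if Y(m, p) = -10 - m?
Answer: -380815/5430312 ≈ -0.070128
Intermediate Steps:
y = -191 (y = -(-10 - 1*23) - 224 = -(-10 - 23) - 224 = -1*(-33) - 224 = 33 - 224 = -191)
((-946 - 37)*y + 193062)/(-3503352 - 1926960) = ((-946 - 37)*(-191) + 193062)/(-3503352 - 1926960) = (-983*(-191) + 193062)/(-5430312) = (187753 + 193062)*(-1/5430312) = 380815*(-1/5430312) = -380815/5430312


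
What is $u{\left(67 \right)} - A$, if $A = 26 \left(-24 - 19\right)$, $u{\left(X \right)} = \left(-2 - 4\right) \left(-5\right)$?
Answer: $1148$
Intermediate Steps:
$u{\left(X \right)} = 30$ ($u{\left(X \right)} = \left(-6\right) \left(-5\right) = 30$)
$A = -1118$ ($A = 26 \left(-43\right) = -1118$)
$u{\left(67 \right)} - A = 30 - -1118 = 30 + 1118 = 1148$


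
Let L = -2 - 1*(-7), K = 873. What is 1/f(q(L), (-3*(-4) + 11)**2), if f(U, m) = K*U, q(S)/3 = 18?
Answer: 1/47142 ≈ 2.1213e-5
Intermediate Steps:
L = 5 (L = -2 + 7 = 5)
q(S) = 54 (q(S) = 3*18 = 54)
f(U, m) = 873*U
1/f(q(L), (-3*(-4) + 11)**2) = 1/(873*54) = 1/47142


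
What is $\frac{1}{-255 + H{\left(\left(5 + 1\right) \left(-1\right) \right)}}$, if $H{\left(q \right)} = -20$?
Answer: $- \frac{1}{275} \approx -0.0036364$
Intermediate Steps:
$\frac{1}{-255 + H{\left(\left(5 + 1\right) \left(-1\right) \right)}} = \frac{1}{-255 - 20} = \frac{1}{-275} = - \frac{1}{275}$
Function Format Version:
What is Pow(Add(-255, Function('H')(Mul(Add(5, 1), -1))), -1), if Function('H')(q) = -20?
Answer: Rational(-1, 275) ≈ -0.0036364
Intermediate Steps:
Pow(Add(-255, Function('H')(Mul(Add(5, 1), -1))), -1) = Pow(Add(-255, -20), -1) = Pow(-275, -1) = Rational(-1, 275)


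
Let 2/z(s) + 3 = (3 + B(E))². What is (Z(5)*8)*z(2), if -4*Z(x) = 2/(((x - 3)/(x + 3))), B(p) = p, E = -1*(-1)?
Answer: -32/13 ≈ -2.4615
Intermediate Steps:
E = 1
z(s) = 2/13 (z(s) = 2/(-3 + (3 + 1)²) = 2/(-3 + 4²) = 2/(-3 + 16) = 2/13)
Z(x) = -(3 + x)/(2*(-3 + x)) (Z(x) = -1/(2*((x - 3)/(x + 3))) = -1/(2*((-3 + x)/(3 + x))) = -(3 + x)/(-3 + x)/2 = -(3 + x)/(2*(-3 + x)))
(Z(5)*8)*z(2) = (((-3 - 1*5)/(2*(-3 + 5)))*8)*(2/13) = (((½)*(-3 - 5)/2)*8)*(2/13) = (((½)*(½)*(-8))*8)*(2/13) = -2*8*(2/13) = -16*2/13 = -32/13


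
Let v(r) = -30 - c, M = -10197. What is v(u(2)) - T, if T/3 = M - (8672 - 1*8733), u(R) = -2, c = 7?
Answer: 30371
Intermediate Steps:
T = -30408 (T = 3*(-10197 - (8672 - 1*8733)) = 3*(-10197 - (8672 - 8733)) = 3*(-10197 - 1*(-61)) = 3*(-10197 + 61) = 3*(-10136) = -30408)
v(r) = -37 (v(r) = -30 - 1*7 = -30 - 7 = -37)
v(u(2)) - T = -37 - 1*(-30408) = -37 + 30408 = 30371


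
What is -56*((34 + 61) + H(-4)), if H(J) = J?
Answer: -5096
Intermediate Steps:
-56*((34 + 61) + H(-4)) = -56*((34 + 61) - 4) = -56*(95 - 4) = -56*91 = -5096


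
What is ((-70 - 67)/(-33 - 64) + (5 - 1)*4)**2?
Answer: 2852721/9409 ≈ 303.19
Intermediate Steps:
((-70 - 67)/(-33 - 64) + (5 - 1)*4)**2 = (-137/(-97) + 4*4)**2 = (-137*(-1/97) + 16)**2 = (137/97 + 16)**2 = (1689/97)**2 = 2852721/9409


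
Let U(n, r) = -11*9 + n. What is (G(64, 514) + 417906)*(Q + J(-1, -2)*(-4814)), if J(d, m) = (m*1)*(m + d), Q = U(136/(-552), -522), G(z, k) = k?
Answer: -836774726480/69 ≈ -1.2127e+10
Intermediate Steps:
U(n, r) = -99 + n
Q = -6848/69 (Q = -99 + 136/(-552) = -99 + 136*(-1/552) = -99 - 17/69 = -6848/69 ≈ -99.246)
J(d, m) = m*(d + m)
(G(64, 514) + 417906)*(Q + J(-1, -2)*(-4814)) = (514 + 417906)*(-6848/69 - 2*(-1 - 2)*(-4814)) = 418420*(-6848/69 - 2*(-3)*(-4814)) = 418420*(-6848/69 + 6*(-4814)) = 418420*(-6848/69 - 28884) = 418420*(-1999844/69) = -836774726480/69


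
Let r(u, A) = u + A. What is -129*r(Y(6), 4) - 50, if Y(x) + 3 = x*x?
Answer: -4823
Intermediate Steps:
Y(x) = -3 + x² (Y(x) = -3 + x*x = -3 + x²)
r(u, A) = A + u
-129*r(Y(6), 4) - 50 = -129*(4 + (-3 + 6²)) - 50 = -129*(4 + (-3 + 36)) - 50 = -129*(4 + 33) - 50 = -129*37 - 50 = -4773 - 50 = -4823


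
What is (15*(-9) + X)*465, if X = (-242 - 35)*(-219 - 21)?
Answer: 30850425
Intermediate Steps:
X = 66480 (X = -277*(-240) = 66480)
(15*(-9) + X)*465 = (15*(-9) + 66480)*465 = (-135 + 66480)*465 = 66345*465 = 30850425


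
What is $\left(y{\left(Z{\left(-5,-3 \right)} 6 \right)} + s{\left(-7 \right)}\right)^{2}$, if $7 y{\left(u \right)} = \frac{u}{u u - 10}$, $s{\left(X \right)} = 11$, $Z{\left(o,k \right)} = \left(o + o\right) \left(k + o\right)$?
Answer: $\frac{3147256950601}{26008980529} \approx 121.01$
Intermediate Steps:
$Z{\left(o,k \right)} = 2 o \left(k + o\right)$
$y{\left(u \right)} = \frac{u}{7 \left(-10 + u^{2}\right)}$ ($y{\left(u \right)} = \frac{u \frac{1}{u u - 10}}{7} = \frac{u \frac{1}{u^{2} - 10}}{7} = \frac{u \frac{1}{-10 + u^{2}}}{7} = \frac{u}{7 \left(-10 + u^{2}\right)}$)
$\left(y{\left(Z{\left(-5,-3 \right)} 6 \right)} + s{\left(-7 \right)}\right)^{2} = \left(\frac{2 \left(-5\right) \left(-3 - 5\right) 6}{7 \left(-10 + \left(2 \left(-5\right) \left(-3 - 5\right) 6\right)^{2}\right)} + 11\right)^{2} = \left(\frac{2 \left(-5\right) \left(-8\right) 6}{7 \left(-10 + \left(2 \left(-5\right) \left(-8\right) 6\right)^{2}\right)} + 11\right)^{2} = \left(\frac{80 \cdot 6}{7 \left(-10 + \left(80 \cdot 6\right)^{2}\right)} + 11\right)^{2} = \left(\frac{1}{7} \cdot 480 \frac{1}{-10 + 480^{2}} + 11\right)^{2} = \left(\frac{1}{7} \cdot 480 \frac{1}{-10 + 230400} + 11\right)^{2} = \left(\frac{1}{7} \cdot 480 \cdot \frac{1}{230390} + 11\right)^{2} = \left(\frac{48}{161273} + 11\right)^{2} = \left(\frac{1774051}{161273}\right)^{2} = \frac{3147256950601}{26008980529}$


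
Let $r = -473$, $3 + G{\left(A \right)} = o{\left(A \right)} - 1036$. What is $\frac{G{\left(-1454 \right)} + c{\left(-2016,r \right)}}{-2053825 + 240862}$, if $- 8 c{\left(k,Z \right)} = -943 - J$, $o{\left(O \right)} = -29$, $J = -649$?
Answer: $\frac{1375}{2417284} \approx 0.00056882$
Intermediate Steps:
$G{\left(A \right)} = -1068$ ($G{\left(A \right)} = -3 - 1065 = -1068$)
$c{\left(k,Z \right)} = \frac{147}{4}$ ($c{\left(k,Z \right)} = - \frac{-943 - -649}{8} = - \frac{-943 + 649}{8} = \left(- \frac{1}{8}\right) \left(-294\right) = \frac{147}{4}$)
$\frac{G{\left(-1454 \right)} + c{\left(-2016,r \right)}}{-2053825 + 240862} = \frac{-1068 + \frac{147}{4}}{-2053825 + 240862} = - \frac{4125}{4 \left(-1812963\right)} = \left(- \frac{4125}{4}\right) \left(- \frac{1}{1812963}\right) = \frac{1375}{2417284}$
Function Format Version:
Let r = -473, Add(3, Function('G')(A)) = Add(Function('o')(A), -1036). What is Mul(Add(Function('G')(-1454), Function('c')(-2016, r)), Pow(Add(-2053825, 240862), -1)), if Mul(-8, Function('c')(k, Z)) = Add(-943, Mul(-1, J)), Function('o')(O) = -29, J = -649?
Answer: Rational(1375, 2417284) ≈ 0.00056882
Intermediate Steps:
Function('G')(A) = -1068 (Function('G')(A) = Add(-3, Add(-29, -1036)) = Add(-3, -1065) = -1068)
Function('c')(k, Z) = Rational(147, 4) (Function('c')(k, Z) = Mul(Rational(-1, 8), Add(-943, Mul(-1, -649))) = Mul(Rational(-1, 8), Add(-943, 649)) = Mul(Rational(-1, 8), -294) = Rational(147, 4))
Mul(Add(Function('G')(-1454), Function('c')(-2016, r)), Pow(Add(-2053825, 240862), -1)) = Mul(Add(-1068, Rational(147, 4)), Pow(Add(-2053825, 240862), -1)) = Mul(Rational(-4125, 4), Pow(-1812963, -1)) = Mul(Rational(-4125, 4), Rational(-1, 1812963)) = Rational(1375, 2417284)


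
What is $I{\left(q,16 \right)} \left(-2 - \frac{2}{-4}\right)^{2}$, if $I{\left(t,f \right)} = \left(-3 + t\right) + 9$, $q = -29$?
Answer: $- \frac{207}{4} \approx -51.75$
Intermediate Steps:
$I{\left(t,f \right)} = 6 + t$
$I{\left(q,16 \right)} \left(-2 - \frac{2}{-4}\right)^{2} = \left(6 - 29\right) \left(-2 - \frac{2}{-4}\right)^{2} = - 23 \left(-2 - - \frac{1}{2}\right)^{2} = - 23 \left(-2 + \frac{1}{2}\right)^{2} = - 23 \left(- \frac{3}{2}\right)^{2} = \left(-23\right) \frac{9}{4} = - \frac{207}{4}$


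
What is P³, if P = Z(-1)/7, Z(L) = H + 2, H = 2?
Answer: 64/343 ≈ 0.18659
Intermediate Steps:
Z(L) = 4 (Z(L) = 2 + 2 = 4)
P = 4/7 ≈ 0.57143
P³ = (4/7)³ = 64/343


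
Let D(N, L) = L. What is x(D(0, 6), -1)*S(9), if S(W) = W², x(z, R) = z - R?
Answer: 567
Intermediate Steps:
x(D(0, 6), -1)*S(9) = (6 - 1*(-1))*9² = (6 + 1)*81 = 7*81 = 567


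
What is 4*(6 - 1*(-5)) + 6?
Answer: 50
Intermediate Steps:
4*(6 - 1*(-5)) + 6 = 4*(6 + 5) + 6 = 4*11 + 6 = 44 + 6 = 50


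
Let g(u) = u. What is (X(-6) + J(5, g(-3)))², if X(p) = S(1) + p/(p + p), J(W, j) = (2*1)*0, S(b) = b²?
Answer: 9/4 ≈ 2.2500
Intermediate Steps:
J(W, j) = 0 (J(W, j) = 2*0 = 0)
X(p) = 3/2 (X(p) = 1² + p/(p + p) = 1 + p/((2*p)) = 1 + (1/(2*p))*p = 1 + ½ = 3/2)
(X(-6) + J(5, g(-3)))² = (3/2 + 0)² = (3/2)² = 9/4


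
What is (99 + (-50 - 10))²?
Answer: 1521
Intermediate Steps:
(99 + (-50 - 10))² = (99 - 60)² = 39² = 1521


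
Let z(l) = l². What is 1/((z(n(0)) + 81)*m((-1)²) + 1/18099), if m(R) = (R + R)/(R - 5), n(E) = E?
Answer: -36198/1466017 ≈ -0.024691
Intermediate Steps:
m(R) = 2*R/(-5 + R) (m(R) = (2*R)/(-5 + R) = 2*R/(-5 + R))
1/((z(n(0)) + 81)*m((-1)²) + 1/18099) = 1/((0² + 81)*(2*(-1)²/(-5 + (-1)²)) + 1/18099) = 1/((0 + 81)*(2*1/(-5 + 1)) + 1/18099) = 1/(81*(2*1/(-4)) + 1/18099) = 1/(81*(2*1*(-¼)) + 1/18099) = 1/(81*(-½) + 1/18099) = 1/(-81/2 + 1/18099) = 1/(-1466017/36198) = -36198/1466017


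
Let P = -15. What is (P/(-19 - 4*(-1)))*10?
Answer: 10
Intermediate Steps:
(P/(-19 - 4*(-1)))*10 = (-15/(-19 - 4*(-1)))*10 = (-15/(-19 + 4))*10 = (-15/(-15))*10 = -1/15*(-15)*10 = 1*10 = 10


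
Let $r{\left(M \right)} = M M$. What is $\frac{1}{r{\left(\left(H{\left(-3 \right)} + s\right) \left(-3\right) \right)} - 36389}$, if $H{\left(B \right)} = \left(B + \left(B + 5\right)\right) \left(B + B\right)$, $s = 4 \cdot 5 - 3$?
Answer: $- \frac{1}{31628} \approx -3.1618 \cdot 10^{-5}$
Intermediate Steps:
$s = 17$ ($s = 20 - 3 = 17$)
$H{\left(B \right)} = 2 B \left(5 + 2 B\right)$ ($H{\left(B \right)} = \left(B + \left(5 + B\right)\right) 2 B = \left(5 + 2 B\right) 2 B = 2 B \left(5 + 2 B\right)$)
$r{\left(M \right)} = M^{2}$
$\frac{1}{r{\left(\left(H{\left(-3 \right)} + s\right) \left(-3\right) \right)} - 36389} = \frac{1}{\left(\left(2 \left(-3\right) \left(5 + 2 \left(-3\right)\right) + 17\right) \left(-3\right)\right)^{2} - 36389} = \frac{1}{\left(\left(2 \left(-3\right) \left(5 - 6\right) + 17\right) \left(-3\right)\right)^{2} - 36389} = \frac{1}{\left(\left(2 \left(-3\right) \left(-1\right) + 17\right) \left(-3\right)\right)^{2} - 36389} = \frac{1}{\left(\left(6 + 17\right) \left(-3\right)\right)^{2} - 36389} = \frac{1}{\left(23 \left(-3\right)\right)^{2} - 36389} = \frac{1}{\left(-69\right)^{2} - 36389} = \frac{1}{4761 - 36389} = \frac{1}{-31628} = - \frac{1}{31628}$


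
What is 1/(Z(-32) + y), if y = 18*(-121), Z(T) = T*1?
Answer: -1/2210 ≈ -0.00045249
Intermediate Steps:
Z(T) = T
y = -2178
1/(Z(-32) + y) = 1/(-32 - 2178) = 1/(-2210) = -1/2210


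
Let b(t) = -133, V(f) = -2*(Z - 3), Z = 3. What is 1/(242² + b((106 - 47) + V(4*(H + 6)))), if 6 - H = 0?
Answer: 1/58431 ≈ 1.7114e-5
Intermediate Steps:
H = 6 (H = 6 - 1*0 = 6 + 0 = 6)
V(f) = 0 (V(f) = -2*(3 - 3) = -2*0 = 0)
1/(242² + b((106 - 47) + V(4*(H + 6)))) = 1/(242² - 133) = 1/(58564 - 133) = 1/58431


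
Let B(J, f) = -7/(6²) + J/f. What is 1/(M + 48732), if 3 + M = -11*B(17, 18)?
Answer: 4/194883 ≈ 2.0525e-5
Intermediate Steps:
B(J, f) = -7/36 + J/f
M = -45/4 (M = -3 - 11*(-7/36 + 17/18) = -3 - 11*¾ = -3 - 33/4 = -45/4 ≈ -11.250)
1/(M + 48732) = 1/(-45/4 + 48732) = 1/(194883/4) = 4/194883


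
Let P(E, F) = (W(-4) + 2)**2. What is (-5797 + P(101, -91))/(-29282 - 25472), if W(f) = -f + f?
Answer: 5793/54754 ≈ 0.10580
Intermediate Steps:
W(f) = 0
P(E, F) = 4 (P(E, F) = (0 + 2)**2 = 2**2 = 4)
(-5797 + P(101, -91))/(-29282 - 25472) = (-5797 + 4)/(-29282 - 25472) = -5793/(-54754) = -5793*(-1/54754) = 5793/54754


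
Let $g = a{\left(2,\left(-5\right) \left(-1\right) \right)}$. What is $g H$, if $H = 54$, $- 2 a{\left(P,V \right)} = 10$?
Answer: $-270$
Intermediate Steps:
$a{\left(P,V \right)} = -5$ ($a{\left(P,V \right)} = \left(- \frac{1}{2}\right) 10 = -5$)
$g = -5$
$g H = \left(-5\right) 54 = -270$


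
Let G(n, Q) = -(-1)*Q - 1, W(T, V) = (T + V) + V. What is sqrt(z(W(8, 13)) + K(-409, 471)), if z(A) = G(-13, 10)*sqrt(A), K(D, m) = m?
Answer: sqrt(471 + 9*sqrt(34)) ≈ 22.880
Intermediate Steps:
W(T, V) = T + 2*V
G(n, Q) = -1 + Q (G(n, Q) = Q - 1 = -1 + Q)
z(A) = 9*sqrt(A) (z(A) = (-1 + 10)*sqrt(A) = 9*sqrt(A))
sqrt(z(W(8, 13)) + K(-409, 471)) = sqrt(9*sqrt(8 + 2*13) + 471) = sqrt(9*sqrt(8 + 26) + 471) = sqrt(9*sqrt(34) + 471) = sqrt(471 + 9*sqrt(34))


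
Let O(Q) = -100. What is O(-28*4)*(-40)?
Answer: 4000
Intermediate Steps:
O(-28*4)*(-40) = -100*(-40) = 4000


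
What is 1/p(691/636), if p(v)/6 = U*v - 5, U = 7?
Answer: 106/1657 ≈ 0.063971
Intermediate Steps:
p(v) = -30 + 42*v (p(v) = 6*(7*v - 5) = 6*(-5 + 7*v) = -30 + 42*v)
1/p(691/636) = 1/(-30 + 42*(691/636)) = 1/(-30 + 4837/106) = 1/(1657/106) = 106/1657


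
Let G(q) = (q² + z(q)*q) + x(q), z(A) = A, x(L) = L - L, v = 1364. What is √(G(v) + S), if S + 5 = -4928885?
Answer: I*√1207898 ≈ 1099.0*I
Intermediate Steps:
S = -4928890 (S = -5 - 4928885 = -4928890)
x(L) = 0
G(q) = 2*q² (G(q) = (q² + q*q) + 0 = (q² + q²) + 0 = 2*q² + 0 = 2*q²)
√(G(v) + S) = √(2*1364² - 4928890) = √(2*1860496 - 4928890) = √(3720992 - 4928890) = √(-1207898) = I*√1207898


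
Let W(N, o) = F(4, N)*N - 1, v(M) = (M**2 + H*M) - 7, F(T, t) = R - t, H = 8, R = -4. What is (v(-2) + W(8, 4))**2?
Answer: 13456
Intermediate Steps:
F(T, t) = -4 - t
v(M) = -7 + M**2 + 8*M (v(M) = (M**2 + 8*M) - 7 = -7 + M**2 + 8*M)
W(N, o) = -1 + N*(-4 - N) (W(N, o) = (-4 - N)*N - 1 = N*(-4 - N) - 1 = -1 + N*(-4 - N))
(v(-2) + W(8, 4))**2 = ((-7 + (-2)**2 + 8*(-2)) + (-1 - 1*8*(4 + 8)))**2 = ((-7 + 4 - 16) + (-1 - 1*8*12))**2 = (-19 + (-1 - 96))**2 = (-19 - 97)**2 = (-116)**2 = 13456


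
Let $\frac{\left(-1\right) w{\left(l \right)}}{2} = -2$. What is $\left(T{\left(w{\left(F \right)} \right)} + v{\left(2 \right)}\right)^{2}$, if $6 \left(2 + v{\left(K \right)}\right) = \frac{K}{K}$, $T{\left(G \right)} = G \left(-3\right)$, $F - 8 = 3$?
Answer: $\frac{6889}{36} \approx 191.36$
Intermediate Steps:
$F = 11$ ($F = 8 + 3 = 11$)
$w{\left(l \right)} = 4$ ($w{\left(l \right)} = \left(-2\right) \left(-2\right) = 4$)
$T{\left(G \right)} = - 3 G$
$v{\left(K \right)} = - \frac{11}{6}$ ($v{\left(K \right)} = -2 + \frac{K \frac{1}{K}}{6} = -2 + \frac{1}{6} \cdot 1 = -2 + \frac{1}{6} = - \frac{11}{6}$)
$\left(T{\left(w{\left(F \right)} \right)} + v{\left(2 \right)}\right)^{2} = \left(\left(-3\right) 4 - \frac{11}{6}\right)^{2} = \left(-12 - \frac{11}{6}\right)^{2} = \left(- \frac{83}{6}\right)^{2} = \frac{6889}{36}$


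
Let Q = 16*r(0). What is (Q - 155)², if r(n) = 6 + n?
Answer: 3481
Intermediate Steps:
Q = 96 (Q = 16*(6 + 0) = 16*6 = 96)
(Q - 155)² = (96 - 155)² = (-59)² = 3481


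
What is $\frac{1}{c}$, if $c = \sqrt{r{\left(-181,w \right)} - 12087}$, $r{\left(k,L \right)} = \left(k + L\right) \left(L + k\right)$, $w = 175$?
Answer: $- \frac{i \sqrt{1339}}{4017} \approx - 0.0091094 i$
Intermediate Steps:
$r{\left(k,L \right)} = \left(L + k\right)^{2}$ ($r{\left(k,L \right)} = \left(L + k\right) \left(L + k\right) = \left(L + k\right)^{2}$)
$c = 3 i \sqrt{1339}$ ($c = \sqrt{\left(175 - 181\right)^{2} - 12087} = \sqrt{\left(-6\right)^{2} - 12087} = \sqrt{36 - 12087} = \sqrt{-12051} = 3 i \sqrt{1339} \approx 109.78 i$)
$\frac{1}{c} = \frac{1}{3 i \sqrt{1339}} = - \frac{i \sqrt{1339}}{4017}$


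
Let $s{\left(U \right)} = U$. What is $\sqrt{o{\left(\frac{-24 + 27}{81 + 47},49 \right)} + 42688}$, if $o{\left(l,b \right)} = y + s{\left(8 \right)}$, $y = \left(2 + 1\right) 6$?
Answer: $3 \sqrt{4746} \approx 206.67$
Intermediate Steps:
$y = 18$ ($y = 3 \cdot 6 = 18$)
$o{\left(l,b \right)} = 26$ ($o{\left(l,b \right)} = 18 + 8 = 26$)
$\sqrt{o{\left(\frac{-24 + 27}{81 + 47},49 \right)} + 42688} = \sqrt{26 + 42688} = \sqrt{42714} = 3 \sqrt{4746}$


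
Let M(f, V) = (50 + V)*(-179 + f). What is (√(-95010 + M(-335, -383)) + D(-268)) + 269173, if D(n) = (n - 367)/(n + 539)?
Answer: 72945248/271 + 2*√19038 ≈ 2.6945e+5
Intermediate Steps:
D(n) = (-367 + n)/(539 + n)
M(f, V) = (-179 + f)*(50 + V)
(√(-95010 + M(-335, -383)) + D(-268)) + 269173 = (√(-95010 + (-8950 - 179*(-383) + 50*(-335) - 383*(-335))) + (-367 - 268)/(539 - 268)) + 269173 = (√(-95010 + (-8950 + 68557 - 16750 + 128305)) - 635/271) + 269173 = (√(-95010 + 171162) + (1/271)*(-635)) + 269173 = (√76152 - 635/271) + 269173 = (2*√19038 - 635/271) + 269173 = (-635/271 + 2*√19038) + 269173 = 72945248/271 + 2*√19038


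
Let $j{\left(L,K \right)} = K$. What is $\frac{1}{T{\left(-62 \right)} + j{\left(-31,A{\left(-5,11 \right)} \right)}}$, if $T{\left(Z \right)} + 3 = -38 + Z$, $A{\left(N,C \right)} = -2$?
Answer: $- \frac{1}{105} \approx -0.0095238$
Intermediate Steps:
$T{\left(Z \right)} = -41 + Z$ ($T{\left(Z \right)} = -3 + \left(-38 + Z\right) = -41 + Z$)
$\frac{1}{T{\left(-62 \right)} + j{\left(-31,A{\left(-5,11 \right)} \right)}} = \frac{1}{\left(-41 - 62\right) - 2} = \frac{1}{-103 - 2} = \frac{1}{-105} = - \frac{1}{105}$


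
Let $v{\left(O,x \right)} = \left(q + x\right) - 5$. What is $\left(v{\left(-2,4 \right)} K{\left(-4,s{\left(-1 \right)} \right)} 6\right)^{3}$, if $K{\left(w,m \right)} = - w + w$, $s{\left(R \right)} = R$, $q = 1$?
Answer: $0$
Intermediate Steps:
$v{\left(O,x \right)} = -4 + x$ ($v{\left(O,x \right)} = \left(1 + x\right) - 5 = -4 + x$)
$K{\left(w,m \right)} = 0$
$\left(v{\left(-2,4 \right)} K{\left(-4,s{\left(-1 \right)} \right)} 6\right)^{3} = \left(\left(-4 + 4\right) 0 \cdot 6\right)^{3} = \left(0 \cdot 0 \cdot 6\right)^{3} = \left(0 \cdot 6\right)^{3} = 0^{3} = 0$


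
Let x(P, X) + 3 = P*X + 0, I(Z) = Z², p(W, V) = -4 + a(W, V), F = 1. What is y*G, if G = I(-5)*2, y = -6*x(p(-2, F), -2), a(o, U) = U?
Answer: -900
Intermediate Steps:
p(W, V) = -4 + V
x(P, X) = -3 + P*X (x(P, X) = -3 + (P*X + 0) = -3 + P*X)
y = -18 (y = -6*(-3 + (-4 + 1)*(-2)) = -6*(-3 - 3*(-2)) = -6*(-3 + 6) = -6*3 = -18)
G = 50 (G = (-5)²*2 = 25*2 = 50)
y*G = -18*50 = -900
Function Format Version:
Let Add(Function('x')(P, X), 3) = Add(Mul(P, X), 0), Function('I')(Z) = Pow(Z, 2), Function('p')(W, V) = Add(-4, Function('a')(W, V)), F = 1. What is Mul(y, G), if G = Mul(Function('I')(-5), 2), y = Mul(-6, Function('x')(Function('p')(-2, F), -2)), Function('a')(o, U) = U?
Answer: -900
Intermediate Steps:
Function('p')(W, V) = Add(-4, V)
Function('x')(P, X) = Add(-3, Mul(P, X)) (Function('x')(P, X) = Add(-3, Add(Mul(P, X), 0)) = Add(-3, Mul(P, X)))
y = -18 (y = Mul(-6, Add(-3, Mul(Add(-4, 1), -2))) = Mul(-6, Add(-3, Mul(-3, -2))) = Mul(-6, Add(-3, 6)) = Mul(-6, 3) = -18)
G = 50 (G = Mul(Pow(-5, 2), 2) = Mul(25, 2) = 50)
Mul(y, G) = Mul(-18, 50) = -900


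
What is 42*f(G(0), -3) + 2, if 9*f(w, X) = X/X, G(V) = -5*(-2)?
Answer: 20/3 ≈ 6.6667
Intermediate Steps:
G(V) = 10
f(w, X) = ⅑ (f(w, X) = (X/X)/9 = (⅑)*1 = ⅑)
42*f(G(0), -3) + 2 = 42*(⅑) + 2 = 14/3 + 2 = 20/3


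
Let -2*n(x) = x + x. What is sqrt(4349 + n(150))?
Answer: sqrt(4199) ≈ 64.800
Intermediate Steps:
n(x) = -x (n(x) = -(x + x)/2 = -x)
sqrt(4349 + n(150)) = sqrt(4349 - 1*150) = sqrt(4349 - 150) = sqrt(4199)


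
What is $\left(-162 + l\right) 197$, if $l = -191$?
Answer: $-69541$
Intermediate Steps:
$\left(-162 + l\right) 197 = \left(-162 - 191\right) 197 = \left(-353\right) 197 = -69541$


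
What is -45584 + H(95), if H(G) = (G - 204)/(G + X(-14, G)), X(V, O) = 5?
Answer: -4558509/100 ≈ -45585.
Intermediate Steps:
H(G) = (-204 + G)/(5 + G) (H(G) = (G - 204)/(G + 5) = (-204 + G)/(5 + G))
-45584 + H(95) = -45584 + (-204 + 95)/(5 + 95) = -45584 - 109/100 = -4558509/100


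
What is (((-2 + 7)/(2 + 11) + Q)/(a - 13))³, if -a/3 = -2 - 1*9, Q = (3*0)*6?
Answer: 1/140608 ≈ 7.1120e-6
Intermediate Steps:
Q = 0 (Q = 0*6 = 0)
a = 33 (a = -3*(-2 - 1*9) = -3*(-2 - 9) = -3*(-11) = 33)
(((-2 + 7)/(2 + 11) + Q)/(a - 13))³ = (((-2 + 7)/(2 + 11) + 0)/(33 - 13))³ = ((5/13 + 0)/20)³ = ((5*(1/13) + 0)*(1/20))³ = ((5/13 + 0)*(1/20))³ = ((5/13)*(1/20))³ = (1/52)³ = 1/140608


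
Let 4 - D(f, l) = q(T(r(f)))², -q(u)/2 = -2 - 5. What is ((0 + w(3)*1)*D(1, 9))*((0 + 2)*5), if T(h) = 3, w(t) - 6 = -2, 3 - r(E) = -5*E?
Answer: -7680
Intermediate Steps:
r(E) = 3 + 5*E (r(E) = 3 - (-5)*E = 3 + 5*E)
w(t) = 4 (w(t) = 6 - 2 = 4)
q(u) = 14 (q(u) = -2*(-2 - 5) = -2*(-7) = 14)
D(f, l) = -192 (D(f, l) = 4 - 1*14² = 4 - 1*196 = 4 - 196 = -192)
((0 + w(3)*1)*D(1, 9))*((0 + 2)*5) = ((0 + 4*1)*(-192))*((0 + 2)*5) = ((0 + 4)*(-192))*(2*5) = (4*(-192))*10 = -768*10 = -7680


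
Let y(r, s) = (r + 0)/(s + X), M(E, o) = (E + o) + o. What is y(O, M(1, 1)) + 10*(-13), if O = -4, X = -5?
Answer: -128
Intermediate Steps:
M(E, o) = E + 2*o
y(r, s) = r/(-5 + s) (y(r, s) = (r + 0)/(s - 5) = r/(-5 + s))
y(O, M(1, 1)) + 10*(-13) = -4/(-5 + (1 + 2*1)) + 10*(-13) = -4/(-5 + (1 + 2)) - 130 = -4/(-5 + 3) - 130 = -4/(-2) - 130 = -4*(-½) - 130 = 2 - 130 = -128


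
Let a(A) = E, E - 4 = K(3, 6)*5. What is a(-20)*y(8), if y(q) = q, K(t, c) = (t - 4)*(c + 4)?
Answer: -368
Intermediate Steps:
K(t, c) = (-4 + t)*(4 + c)
E = -46 (E = 4 + (-16 - 4*6 + 4*3 + 6*3)*5 = 4 + (-16 - 24 + 12 + 18)*5 = 4 - 10*5 = 4 - 50 = -46)
a(A) = -46
a(-20)*y(8) = -46*8 = -368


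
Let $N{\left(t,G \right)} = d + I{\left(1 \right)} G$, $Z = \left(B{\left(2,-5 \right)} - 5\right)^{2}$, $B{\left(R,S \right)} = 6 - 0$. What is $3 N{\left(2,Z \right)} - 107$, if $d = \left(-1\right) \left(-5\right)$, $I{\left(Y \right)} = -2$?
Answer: $-98$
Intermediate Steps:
$B{\left(R,S \right)} = 6$ ($B{\left(R,S \right)} = 6 + 0 = 6$)
$d = 5$
$Z = 1$ ($Z = \left(6 - 5\right)^{2} = 1^{2} = 1$)
$N{\left(t,G \right)} = 5 - 2 G$
$3 N{\left(2,Z \right)} - 107 = 3 \left(5 - 2\right) - 107 = 3 \cdot 3 - 107 = 9 - 107 = -98$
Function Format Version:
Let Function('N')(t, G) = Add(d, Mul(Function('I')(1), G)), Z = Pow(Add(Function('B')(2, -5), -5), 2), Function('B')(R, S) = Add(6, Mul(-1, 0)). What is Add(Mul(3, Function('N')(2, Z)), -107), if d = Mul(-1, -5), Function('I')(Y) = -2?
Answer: -98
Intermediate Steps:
Function('B')(R, S) = 6 (Function('B')(R, S) = Add(6, 0) = 6)
d = 5
Z = 1 (Z = Pow(Add(6, -5), 2) = Pow(1, 2) = 1)
Function('N')(t, G) = Add(5, Mul(-2, G))
Add(Mul(3, Function('N')(2, Z)), -107) = Add(Mul(3, Add(5, Mul(-2, 1))), -107) = Add(Mul(3, Add(5, -2)), -107) = Add(Mul(3, 3), -107) = Add(9, -107) = -98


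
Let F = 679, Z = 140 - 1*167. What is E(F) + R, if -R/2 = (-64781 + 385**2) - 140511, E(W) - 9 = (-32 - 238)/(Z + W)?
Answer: 37210483/326 ≈ 1.1414e+5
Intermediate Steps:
Z = -27 (Z = 140 - 167 = -27)
E(W) = 9 - 270/(-27 + W) (E(W) = 9 + (-32 - 238)/(-27 + W) = 9 - 270/(-27 + W))
R = 114134 (R = -2*((-64781 + 385**2) - 140511) = -2*((-64781 + 148225) - 140511) = -2*(83444 - 140511) = -2*(-57067) = 114134)
E(F) + R = 9*(-57 + 679)/(-27 + 679) + 114134 = 9*622/652 + 114134 = 9*(1/652)*622 + 114134 = 2799/326 + 114134 = 37210483/326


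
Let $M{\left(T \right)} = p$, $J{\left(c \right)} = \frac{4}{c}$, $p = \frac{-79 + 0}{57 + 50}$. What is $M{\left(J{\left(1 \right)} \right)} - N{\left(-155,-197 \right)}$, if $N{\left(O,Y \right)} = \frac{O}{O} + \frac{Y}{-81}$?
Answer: $- \frac{36145}{8667} \approx -4.1704$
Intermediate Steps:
$p = - \frac{79}{107} \approx -0.73832$
$N{\left(O,Y \right)} = 1 - \frac{Y}{81}$ ($N{\left(O,Y \right)} = 1 + Y \left(- \frac{1}{81}\right) = 1 - \frac{Y}{81}$)
$M{\left(T \right)} = - \frac{79}{107}$
$M{\left(J{\left(1 \right)} \right)} - N{\left(-155,-197 \right)} = - \frac{79}{107} - \left(1 - - \frac{197}{81}\right) = - \frac{79}{107} - \left(1 + \frac{197}{81}\right) = - \frac{79}{107} - \frac{278}{81} = - \frac{36145}{8667}$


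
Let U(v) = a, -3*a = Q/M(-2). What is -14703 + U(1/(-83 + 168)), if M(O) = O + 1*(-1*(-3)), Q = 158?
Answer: -44267/3 ≈ -14756.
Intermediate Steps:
M(O) = 3 + O (M(O) = O + 1*3 = O + 3 = 3 + O)
a = -158/3 (a = -158/(3*(3 - 2)) = -158/(3*1) = -158/3 ≈ -52.667)
U(v) = -158/3
-14703 + U(1/(-83 + 168)) = -14703 - 158/3 = -44267/3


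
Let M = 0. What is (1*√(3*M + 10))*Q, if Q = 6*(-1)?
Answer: -6*√10 ≈ -18.974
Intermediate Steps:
Q = -6
(1*√(3*M + 10))*Q = (1*√(3*0 + 10))*(-6) = (1*√(0 + 10))*(-6) = (1*√10)*(-6) = √10*(-6) = -6*√10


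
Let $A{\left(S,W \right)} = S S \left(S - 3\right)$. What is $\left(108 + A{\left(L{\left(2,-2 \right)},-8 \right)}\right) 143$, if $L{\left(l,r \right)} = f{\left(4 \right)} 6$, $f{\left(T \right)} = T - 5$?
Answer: $-30888$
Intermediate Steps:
$f{\left(T \right)} = -5 + T$ ($f{\left(T \right)} = T - 5 = -5 + T$)
$L{\left(l,r \right)} = -6$ ($L{\left(l,r \right)} = \left(-5 + 4\right) 6 = \left(-1\right) 6 = -6$)
$A{\left(S,W \right)} = S^{2} \left(-3 + S\right)$
$\left(108 + A{\left(L{\left(2,-2 \right)},-8 \right)}\right) 143 = \left(108 + \left(-6\right)^{2} \left(-3 - 6\right)\right) 143 = \left(108 + 36 \left(-9\right)\right) 143 = \left(108 - 324\right) 143 = \left(-216\right) 143 = -30888$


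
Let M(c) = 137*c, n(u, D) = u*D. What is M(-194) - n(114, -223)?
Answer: -1156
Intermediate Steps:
n(u, D) = D*u
M(-194) - n(114, -223) = 137*(-194) - (-223)*114 = -26578 - 1*(-25422) = -26578 + 25422 = -1156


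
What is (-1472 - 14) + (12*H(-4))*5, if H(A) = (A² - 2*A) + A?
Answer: -286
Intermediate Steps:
H(A) = A² - A
(-1472 - 14) + (12*H(-4))*5 = (-1472 - 14) + (12*(-4*(-1 - 4)))*5 = -1486 + (12*(-4*(-5)))*5 = -1486 + (12*20)*5 = -1486 + 240*5 = -1486 + 1200 = -286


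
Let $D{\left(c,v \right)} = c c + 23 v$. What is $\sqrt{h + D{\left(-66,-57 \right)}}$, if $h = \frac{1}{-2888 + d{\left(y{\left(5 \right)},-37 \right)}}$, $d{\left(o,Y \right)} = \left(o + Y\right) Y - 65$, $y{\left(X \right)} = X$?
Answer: $\frac{2 \sqrt{2382225619}}{1769} \approx 55.182$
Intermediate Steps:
$d{\left(o,Y \right)} = -65 + Y \left(Y + o\right)$ ($d{\left(o,Y \right)} = \left(Y + o\right) Y - 65 = Y \left(Y + o\right) - 65 = -65 + Y \left(Y + o\right)$)
$h = - \frac{1}{1769}$ ($h = \frac{1}{-2888 - \left(250 - 1369\right)} = \frac{1}{-2888 - -1119} = \frac{1}{-2888 + 1119} = \frac{1}{-1769} = - \frac{1}{1769} \approx -0.00056529$)
$D{\left(c,v \right)} = c^{2} + 23 v$
$\sqrt{h + D{\left(-66,-57 \right)}} = \sqrt{- \frac{1}{1769} + \left(\left(-66\right)^{2} + 23 \left(-57\right)\right)} = \sqrt{- \frac{1}{1769} + \left(4356 - 1311\right)} = \sqrt{- \frac{1}{1769} + 3045} = \sqrt{\frac{5386604}{1769}} = \frac{2 \sqrt{2382225619}}{1769}$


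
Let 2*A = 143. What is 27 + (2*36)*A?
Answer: 5175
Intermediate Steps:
A = 143/2 (A = (1/2)*143 = 143/2 ≈ 71.500)
27 + (2*36)*A = 27 + (2*36)*(143/2) = 27 + 72*(143/2) = 27 + 5148 = 5175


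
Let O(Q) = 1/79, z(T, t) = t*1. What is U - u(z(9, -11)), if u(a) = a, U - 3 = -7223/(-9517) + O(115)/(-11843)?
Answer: 4239189700/287228279 ≈ 14.759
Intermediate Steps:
z(T, t) = t
O(Q) = 1/79
U = 1079678631/287228279 (U = 3 + (-7223/(-9517) + (1/79)/(-11843)) = 3 + (-7223*(-1/9517) + (1/79)*(-1/11843)) = 3 + (233/307 - 1/935597) = 3 + 217993794/287228279 = 1079678631/287228279 ≈ 3.7590)
U - u(z(9, -11)) = 1079678631/287228279 - 1*(-11) = 1079678631/287228279 + 11 = 4239189700/287228279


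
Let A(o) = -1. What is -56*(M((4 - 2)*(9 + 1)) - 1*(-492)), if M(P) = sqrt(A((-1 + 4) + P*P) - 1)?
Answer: -27552 - 56*I*sqrt(2) ≈ -27552.0 - 79.196*I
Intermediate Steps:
M(P) = I*sqrt(2) (M(P) = sqrt(-1 - 1) = sqrt(-2) = I*sqrt(2))
-56*(M((4 - 2)*(9 + 1)) - 1*(-492)) = -56*(I*sqrt(2) - 1*(-492)) = -56*(I*sqrt(2) + 492) = -56*(492 + I*sqrt(2)) = -27552 - 56*I*sqrt(2)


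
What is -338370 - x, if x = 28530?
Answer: -366900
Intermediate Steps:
-338370 - x = -338370 - 1*28530 = -338370 - 28530 = -366900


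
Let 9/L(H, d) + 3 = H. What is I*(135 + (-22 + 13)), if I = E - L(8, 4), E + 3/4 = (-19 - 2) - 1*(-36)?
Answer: 15687/10 ≈ 1568.7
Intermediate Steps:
L(H, d) = 9/(-3 + H)
E = 57/4 (E = -¾ + ((-19 - 2) - 1*(-36)) = -¾ + (-21 + 36) = -¾ + 15 = 57/4 ≈ 14.250)
I = 249/20 (I = 57/4 - 9/(-3 + 8) = 57/4 - 9/5 = 249/20 ≈ 12.450)
I*(135 + (-22 + 13)) = 249*(135 + (-22 + 13))/20 = 249*(135 - 9)/20 = (249/20)*126 = 15687/10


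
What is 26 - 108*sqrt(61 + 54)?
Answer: 26 - 108*sqrt(115) ≈ -1132.2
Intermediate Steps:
26 - 108*sqrt(61 + 54) = 26 - 108*sqrt(115)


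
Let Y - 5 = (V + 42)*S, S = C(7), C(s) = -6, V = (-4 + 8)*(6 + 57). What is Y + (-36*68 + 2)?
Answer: -4205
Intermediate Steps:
V = 252 (V = 4*63 = 252)
S = -6
Y = -1759 (Y = 5 + (252 + 42)*(-6) = 5 + 294*(-6) = 5 - 1764 = -1759)
Y + (-36*68 + 2) = -1759 + (-36*68 + 2) = -1759 + (-2448 + 2) = -1759 - 2446 = -4205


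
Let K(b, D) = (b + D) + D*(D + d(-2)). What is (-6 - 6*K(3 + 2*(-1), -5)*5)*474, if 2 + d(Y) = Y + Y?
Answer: -728064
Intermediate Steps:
d(Y) = -2 + 2*Y (d(Y) = -2 + (Y + Y) = -2 + 2*Y)
K(b, D) = D + b + D*(-6 + D) (K(b, D) = (b + D) + D*(D + (-2 + 2*(-2))) = (D + b) + D*(D + (-2 - 4)) = (D + b) + D*(D - 6) = (D + b) + D*(-6 + D) = D + b + D*(-6 + D))
(-6 - 6*K(3 + 2*(-1), -5)*5)*474 = (-6 - 6*((3 + 2*(-1)) + (-5)² - 5*(-5))*5)*474 = (-6 - 6*((3 - 2) + 25 + 25)*5)*474 = (-6 - 6*(1 + 25 + 25)*5)*474 = (-6 - 6*51*5)*474 = (-6 - 306*5)*474 = (-6 - 1*1530)*474 = (-6 - 1530)*474 = -1536*474 = -728064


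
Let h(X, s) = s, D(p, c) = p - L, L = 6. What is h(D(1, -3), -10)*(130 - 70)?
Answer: -600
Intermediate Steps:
D(p, c) = -6 + p (D(p, c) = p - 1*6 = p - 6 = -6 + p)
h(D(1, -3), -10)*(130 - 70) = -10*(130 - 70) = -10*60 = -600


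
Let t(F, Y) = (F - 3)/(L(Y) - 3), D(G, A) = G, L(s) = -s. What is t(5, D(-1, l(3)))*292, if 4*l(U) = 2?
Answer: -292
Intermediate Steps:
l(U) = ½ (l(U) = (¼)*2 = ½)
t(F, Y) = (-3 + F)/(-3 - Y) (t(F, Y) = (F - 3)/(-Y - 3) = (-3 + F)/(-3 - Y))
t(5, D(-1, l(3)))*292 = ((3 - 1*5)/(3 - 1))*292 = ((3 - 5)/2)*292 = ((½)*(-2))*292 = -1*292 = -292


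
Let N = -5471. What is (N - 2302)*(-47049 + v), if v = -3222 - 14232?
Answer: 501381819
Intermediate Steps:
v = -17454
(N - 2302)*(-47049 + v) = (-5471 - 2302)*(-47049 - 17454) = -7773*(-64503) = 501381819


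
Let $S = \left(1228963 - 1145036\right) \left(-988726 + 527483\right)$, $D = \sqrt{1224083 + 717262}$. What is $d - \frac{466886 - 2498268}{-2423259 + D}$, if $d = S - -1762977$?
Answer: $- \frac{12628120822364103922609}{326232346652} - \frac{1015691 \sqrt{215705}}{978697039956} \approx -3.8709 \cdot 10^{10}$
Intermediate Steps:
$D = 3 \sqrt{215705}$ ($D = \sqrt{1941345} = 3 \sqrt{215705} \approx 1393.3$)
$S = -38710741261$ ($S = 83927 \left(-461243\right) = -38710741261$)
$d = -38708978284$ ($d = -38710741261 - -1762977 = -38710741261 + 1762977 = -38708978284$)
$d - \frac{466886 - 2498268}{-2423259 + D} = -38708978284 - \frac{466886 - 2498268}{-2423259 + 3 \sqrt{215705}} = -38708978284 - - \frac{2031382}{-2423259 + 3 \sqrt{215705}} = -38708978284 + \frac{2031382}{-2423259 + 3 \sqrt{215705}}$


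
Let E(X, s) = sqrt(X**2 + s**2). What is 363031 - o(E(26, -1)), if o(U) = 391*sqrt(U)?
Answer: 363031 - 391*677**(1/4) ≈ 3.6104e+5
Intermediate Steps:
363031 - o(E(26, -1)) = 363031 - 391*sqrt(sqrt(26**2 + (-1)**2)) = 363031 - 391*sqrt(sqrt(676 + 1)) = 363031 - 391*sqrt(sqrt(677)) = 363031 - 391*677**(1/4)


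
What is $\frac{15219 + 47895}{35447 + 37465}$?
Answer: $\frac{10519}{12152} \approx 0.86562$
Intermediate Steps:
$\frac{15219 + 47895}{35447 + 37465} = \frac{63114}{72912} = 63114 \cdot \frac{1}{72912} = \frac{10519}{12152}$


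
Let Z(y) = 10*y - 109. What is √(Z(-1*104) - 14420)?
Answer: I*√15569 ≈ 124.78*I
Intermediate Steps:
Z(y) = -109 + 10*y
√(Z(-1*104) - 14420) = √((-109 + 10*(-1*104)) - 14420) = √((-109 + 10*(-104)) - 14420) = √((-109 - 1040) - 14420) = √(-1149 - 14420) = √(-15569) = I*√15569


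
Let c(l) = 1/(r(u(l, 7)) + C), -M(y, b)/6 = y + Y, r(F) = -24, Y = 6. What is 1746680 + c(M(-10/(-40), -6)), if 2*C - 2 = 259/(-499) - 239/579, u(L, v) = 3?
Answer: 11842130294999/6779794 ≈ 1.7467e+6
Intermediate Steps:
C = 154310/288921 (C = 1 + (259/(-499) - 239/579)/2 = 1 + (259*(-1/499) - 239*1/579)/2 = 1 + (-259/499 - 239/579)/2 = 1 + (½)*(-269222/288921) = 1 - 134611/288921 = 154310/288921 ≈ 0.53409)
M(y, b) = -36 - 6*y (M(y, b) = -6*(y + 6) = -6*(6 + y) = -36 - 6*y)
c(l) = -288921/6779794 (c(l) = 1/(-24 + 154310/288921) = 1/(-6779794/288921) = -288921/6779794)
1746680 + c(M(-10/(-40), -6)) = 1746680 - 288921/6779794 = 11842130294999/6779794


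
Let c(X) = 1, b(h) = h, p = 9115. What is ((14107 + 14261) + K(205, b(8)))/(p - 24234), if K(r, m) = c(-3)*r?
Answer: -28573/15119 ≈ -1.8899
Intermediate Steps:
K(r, m) = r (K(r, m) = 1*r = r)
((14107 + 14261) + K(205, b(8)))/(p - 24234) = ((14107 + 14261) + 205)/(9115 - 24234) = (28368 + 205)/(-15119) = 28573*(-1/15119) = -28573/15119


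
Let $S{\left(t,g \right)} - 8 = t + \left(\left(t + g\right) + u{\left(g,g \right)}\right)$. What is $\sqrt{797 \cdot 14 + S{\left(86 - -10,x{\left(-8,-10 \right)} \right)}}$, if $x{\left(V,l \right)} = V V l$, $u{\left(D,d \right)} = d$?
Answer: $\sqrt{10078} \approx 100.39$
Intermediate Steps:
$x{\left(V,l \right)} = l V^{2}$
$S{\left(t,g \right)} = 8 + 2 g + 2 t$ ($S{\left(t,g \right)} = 8 + \left(t + \left(\left(t + g\right) + g\right)\right) = 8 + \left(t + \left(\left(g + t\right) + g\right)\right) = 8 + \left(t + \left(t + 2 g\right)\right) = 8 + \left(2 g + 2 t\right) = 8 + 2 g + 2 t$)
$\sqrt{797 \cdot 14 + S{\left(86 - -10,x{\left(-8,-10 \right)} \right)}} = \sqrt{797 \cdot 14 + \left(8 + 2 \left(- 10 \left(-8\right)^{2}\right) + 2 \left(86 - -10\right)\right)} = \sqrt{11158 + \left(8 + 2 \left(\left(-10\right) 64\right) + 2 \left(86 + 10\right)\right)} = \sqrt{11158 + \left(8 + 2 \left(-640\right) + 2 \cdot 96\right)} = \sqrt{11158 + \left(8 - 1280 + 192\right)} = \sqrt{11158 - 1080} = \sqrt{10078}$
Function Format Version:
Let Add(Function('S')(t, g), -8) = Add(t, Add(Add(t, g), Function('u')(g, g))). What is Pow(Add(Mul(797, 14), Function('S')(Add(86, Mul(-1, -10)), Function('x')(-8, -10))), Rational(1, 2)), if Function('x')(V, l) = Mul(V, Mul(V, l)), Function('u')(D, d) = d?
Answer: Pow(10078, Rational(1, 2)) ≈ 100.39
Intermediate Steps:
Function('x')(V, l) = Mul(l, Pow(V, 2))
Function('S')(t, g) = Add(8, Mul(2, g), Mul(2, t)) (Function('S')(t, g) = Add(8, Add(t, Add(Add(t, g), g))) = Add(8, Add(t, Add(Add(g, t), g))) = Add(8, Add(t, Add(t, Mul(2, g)))) = Add(8, Add(Mul(2, g), Mul(2, t))) = Add(8, Mul(2, g), Mul(2, t)))
Pow(Add(Mul(797, 14), Function('S')(Add(86, Mul(-1, -10)), Function('x')(-8, -10))), Rational(1, 2)) = Pow(Add(Mul(797, 14), Add(8, Mul(2, Mul(-10, Pow(-8, 2))), Mul(2, Add(86, Mul(-1, -10))))), Rational(1, 2)) = Pow(Add(11158, Add(8, Mul(2, Mul(-10, 64)), Mul(2, Add(86, 10)))), Rational(1, 2)) = Pow(Add(11158, Add(8, Mul(2, -640), Mul(2, 96))), Rational(1, 2)) = Pow(Add(11158, Add(8, -1280, 192)), Rational(1, 2)) = Pow(Add(11158, -1080), Rational(1, 2)) = Pow(10078, Rational(1, 2))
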